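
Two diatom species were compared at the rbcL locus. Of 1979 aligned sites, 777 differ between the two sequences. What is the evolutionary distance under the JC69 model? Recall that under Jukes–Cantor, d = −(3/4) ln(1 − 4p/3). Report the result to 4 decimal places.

0.5560

p = 777/1979 ≈ 0.392623.
d = −(3/4) ln(1 − 4p/3) = −0.75 ln(1 − 0.523497) = −0.75 ln(0.476503)
  = −0.75 × (-0.741281) = 0.555961 substitutions/site.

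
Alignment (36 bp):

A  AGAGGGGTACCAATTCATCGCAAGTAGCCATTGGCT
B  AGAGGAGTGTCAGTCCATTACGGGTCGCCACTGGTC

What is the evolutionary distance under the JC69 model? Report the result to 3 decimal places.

The sequences differ at 13 of 36 sites, so p = 13/36 ≈ 0.361111.
d = −(3/4) ln(1 − 4p/3) = −0.75 ln(1 − 0.481481) = −0.75 ln(0.518519)
  = −0.75 × (-0.656779) = 0.492584 substitutions/site.

0.493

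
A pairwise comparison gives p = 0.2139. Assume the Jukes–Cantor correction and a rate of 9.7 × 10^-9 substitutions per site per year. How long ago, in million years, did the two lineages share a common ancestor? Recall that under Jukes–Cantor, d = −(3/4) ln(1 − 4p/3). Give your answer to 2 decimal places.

d = −(3/4) ln(1 − 4p/3) = −0.75 ln(1 − 0.2852) = −0.75 ln(0.7148)
  = −0.75 × (-0.335752) = 0.251814 substitutions/site.
Under a molecular clock d = 2μt, so t = d/(2μ) = 0.251814 / (2 × 9.7 × 10^-9) = 12.98 million years.

12.98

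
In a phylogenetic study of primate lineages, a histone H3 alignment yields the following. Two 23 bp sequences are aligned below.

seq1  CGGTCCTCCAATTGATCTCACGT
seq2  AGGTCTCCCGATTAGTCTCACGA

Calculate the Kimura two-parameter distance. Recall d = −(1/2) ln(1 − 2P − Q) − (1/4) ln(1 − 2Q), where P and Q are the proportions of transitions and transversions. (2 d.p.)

0.42

Of 23 sites, 5 differences are transitions and 2 are transversions, so P = 5/23 ≈ 0.217391 and Q = 2/23 ≈ 0.086957.
Under the Kimura two-parameter model, d = −½ ln(1 − 2P − Q) − ¼ ln(1 − 2Q).
1 − 2P − Q = 0.478261, giving −½ ln(0.478261) = 0.368799.
1 − 2Q = 0.826086, giving −¼ ln(0.826086) = 0.047764.
d = 0.368799 + 0.047764 = 0.416563.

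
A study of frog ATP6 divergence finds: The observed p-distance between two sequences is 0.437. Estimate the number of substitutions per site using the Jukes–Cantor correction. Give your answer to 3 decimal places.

d = −(3/4) ln(1 − 4p/3) = −0.75 ln(1 − 0.582667) = −0.75 ln(0.417333)
  = −0.75 × (-0.873871) = 0.655403 substitutions/site.

0.655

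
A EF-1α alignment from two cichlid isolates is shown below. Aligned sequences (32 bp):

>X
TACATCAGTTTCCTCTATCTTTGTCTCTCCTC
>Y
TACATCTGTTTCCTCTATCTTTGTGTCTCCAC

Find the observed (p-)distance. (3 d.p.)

The sequences differ at 3 of 32 positions (sites 7, 25, 31).
p = 3/32 = 0.09375 ≈ 0.094 (to 3 d.p.).

0.094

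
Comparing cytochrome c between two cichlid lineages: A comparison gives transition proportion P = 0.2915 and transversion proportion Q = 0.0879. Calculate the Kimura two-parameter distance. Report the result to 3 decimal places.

Under the Kimura two-parameter model, d = −½ ln(1 − 2P − Q) − ¼ ln(1 − 2Q).
1 − 2P − Q = 0.3291, giving −½ ln(0.3291) = 0.555697.
1 − 2Q = 0.8242, giving −¼ ln(0.8242) = 0.048336.
d = 0.555697 + 0.048336 = 0.604033.

0.604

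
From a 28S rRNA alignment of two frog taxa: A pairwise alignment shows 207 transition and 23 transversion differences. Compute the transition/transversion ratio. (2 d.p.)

9.00

R = 207/23 = 9.00.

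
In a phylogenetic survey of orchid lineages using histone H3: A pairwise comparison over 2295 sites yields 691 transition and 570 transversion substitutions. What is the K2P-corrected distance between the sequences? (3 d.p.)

P = 691/2295 ≈ 0.301089 and Q = 570/2295 ≈ 0.248366.
Under the Kimura two-parameter model, d = −½ ln(1 − 2P − Q) − ¼ ln(1 − 2Q).
1 − 2P − Q = 0.149456, giving −½ ln(0.149456) = 0.950377.
1 − 2Q = 0.503268, giving −¼ ln(0.503268) = 0.171658.
d = 0.950377 + 0.171658 = 1.122035.

1.122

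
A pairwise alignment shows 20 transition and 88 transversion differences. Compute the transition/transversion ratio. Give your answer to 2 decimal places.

R = 20/88 = 0.227272… ≈ 0.23 (to 2 d.p.).

0.23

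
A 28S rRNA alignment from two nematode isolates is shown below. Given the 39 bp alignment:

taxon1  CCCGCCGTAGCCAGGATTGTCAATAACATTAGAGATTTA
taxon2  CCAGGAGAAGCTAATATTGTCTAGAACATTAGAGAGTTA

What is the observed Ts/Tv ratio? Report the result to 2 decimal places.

Transitions are A↔G and C↔T; transversions are all other mismatches.
Transitions: 2. Transversions: 8.
R = 2/8 = 0.25.

0.25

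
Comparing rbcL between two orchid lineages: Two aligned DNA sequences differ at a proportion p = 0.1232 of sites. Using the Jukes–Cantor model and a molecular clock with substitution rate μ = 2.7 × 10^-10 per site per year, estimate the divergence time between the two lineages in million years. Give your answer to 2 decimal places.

249.23

d = −(3/4) ln(1 − 4p/3) = −0.75 ln(1 − 0.164267) = −0.75 ln(0.835733)
  = −0.75 × (-0.179446) = 0.134585 substitutions/site.
Under a molecular clock d = 2μt, so t = d/(2μ) = 0.134585 / (2 × 2.7 × 10^-10) = 249.23 million years.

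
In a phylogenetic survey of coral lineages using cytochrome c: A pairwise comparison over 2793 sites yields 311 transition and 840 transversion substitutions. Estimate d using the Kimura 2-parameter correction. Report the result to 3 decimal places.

P = 311/2793 ≈ 0.11135 and Q = 840/2793 ≈ 0.300752.
Under the Kimura two-parameter model, d = −½ ln(1 − 2P − Q) − ¼ ln(1 − 2Q).
1 − 2P − Q = 0.476548, giving −½ ln(0.476548) = 0.370593.
1 − 2Q = 0.398496, giving −¼ ln(0.398496) = 0.230014.
d = 0.370593 + 0.230014 = 0.600607.

0.601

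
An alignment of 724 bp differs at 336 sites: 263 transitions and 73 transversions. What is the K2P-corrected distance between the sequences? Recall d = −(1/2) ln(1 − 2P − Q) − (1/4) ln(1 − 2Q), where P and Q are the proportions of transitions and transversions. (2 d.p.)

0.93

P = 263/724 ≈ 0.36326 and Q = 73/724 ≈ 0.100829.
Under the Kimura two-parameter model, d = −½ ln(1 − 2P − Q) − ¼ ln(1 − 2Q).
1 − 2P − Q = 0.172651, giving −½ ln(0.172651) = 0.878242.
1 − 2Q = 0.798342, giving −¼ ln(0.798342) = 0.056305.
d = 0.878242 + 0.056305 = 0.934547.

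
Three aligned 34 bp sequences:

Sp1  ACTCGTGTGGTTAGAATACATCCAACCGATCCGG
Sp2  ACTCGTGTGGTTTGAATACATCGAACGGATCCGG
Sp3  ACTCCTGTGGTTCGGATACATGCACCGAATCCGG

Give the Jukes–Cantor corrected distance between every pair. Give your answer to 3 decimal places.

d(Sp1,Sp2) = 0.094, d(Sp1,Sp3) = 0.241, d(Sp2,Sp3) = 0.241

Sp1–Sp2: 3/34 sites differ → p ≈ 0.088235, d = −0.75 ln(1 − 0.117647) = 0.093872 ≈ 0.094.
Sp1–Sp3: 7/34 sites differ → p ≈ 0.205882, d = −0.75 ln(1 − 0.274509) = 0.240680 ≈ 0.241.
Sp2–Sp3: 7/34 sites differ → p ≈ 0.205882, d = −0.75 ln(1 − 0.274509) = 0.240680 ≈ 0.241.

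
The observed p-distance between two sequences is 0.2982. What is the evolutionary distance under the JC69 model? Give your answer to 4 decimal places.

d = −(3/4) ln(1 − 4p/3) = −0.75 ln(1 − 0.3976) = −0.75 ln(0.6024)
  = −0.75 × (-0.506834) = 0.380126 substitutions/site.

0.3801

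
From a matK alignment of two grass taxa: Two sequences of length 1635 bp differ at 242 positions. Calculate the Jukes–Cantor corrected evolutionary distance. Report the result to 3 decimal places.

0.165

p = 242/1635 ≈ 0.148012.
d = −(3/4) ln(1 − 4p/3) = −0.75 ln(1 − 0.197349) = −0.75 ln(0.802651)
  = −0.75 × (-0.219835) = 0.164876 substitutions/site.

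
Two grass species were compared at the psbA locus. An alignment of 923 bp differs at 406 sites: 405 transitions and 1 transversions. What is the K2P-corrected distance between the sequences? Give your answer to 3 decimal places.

1.055

P = 405/923 ≈ 0.438787 and Q = 1/923 ≈ 0.001083.
Under the Kimura two-parameter model, d = −½ ln(1 − 2P − Q) − ¼ ln(1 − 2Q).
1 − 2P − Q = 0.121343, giving −½ ln(0.121343) = 1.054567.
1 − 2Q = 0.997834, giving −¼ ln(0.997834) = 0.000542.
d = 1.054567 + 0.000542 = 1.055109.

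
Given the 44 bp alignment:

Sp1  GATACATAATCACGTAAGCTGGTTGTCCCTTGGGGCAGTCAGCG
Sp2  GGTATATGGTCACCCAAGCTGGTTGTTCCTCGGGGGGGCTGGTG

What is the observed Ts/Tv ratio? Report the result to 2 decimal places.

6.00

Transitions are A↔G and C↔T; transversions are all other mismatches.
Transitions: 12. Transversions: 2.
R = 12/2 = 6.00.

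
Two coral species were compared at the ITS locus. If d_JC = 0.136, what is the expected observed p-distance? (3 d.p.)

p = (3/4)(1 − e^(−4d/3)) = 0.75 × (1 − e^(-0.181333)) = 0.75 × (1 − 0.834158) = 0.124382.

0.124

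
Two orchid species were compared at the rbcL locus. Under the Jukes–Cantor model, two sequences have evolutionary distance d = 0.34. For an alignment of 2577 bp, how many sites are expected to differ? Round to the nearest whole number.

704

Invert JC69: p = (3/4)(1 − e^(−4d/3)) = 0.75 × (1 − e^(-0.453333)) = 0.75 × (1 − 0.635506) = 0.273371.
Expected differing sites = pL ≈ 0.273371 × 2577 = 704.477067 ≈ 704.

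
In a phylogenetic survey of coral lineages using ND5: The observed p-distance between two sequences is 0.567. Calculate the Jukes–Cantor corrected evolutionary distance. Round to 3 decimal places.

1.058

d = −(3/4) ln(1 − 4p/3) = −0.75 ln(1 − 0.756) = −0.75 ln(0.244)
  = −0.75 × (-1.410587) = 1.057940 substitutions/site.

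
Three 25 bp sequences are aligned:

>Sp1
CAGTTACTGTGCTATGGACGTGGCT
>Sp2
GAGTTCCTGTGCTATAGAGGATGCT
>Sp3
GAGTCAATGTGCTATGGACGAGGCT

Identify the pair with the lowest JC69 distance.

Sp1 and Sp3

Sp1–Sp2: 6/25 differ, p = 0.240, d = 0.289.
Sp1–Sp3: 4/25 differ, p = 0.160, d = 0.180.
Sp2–Sp3: 6/25 differ, p = 0.240, d = 0.289.
The smallest distance is between Sp1 and Sp3.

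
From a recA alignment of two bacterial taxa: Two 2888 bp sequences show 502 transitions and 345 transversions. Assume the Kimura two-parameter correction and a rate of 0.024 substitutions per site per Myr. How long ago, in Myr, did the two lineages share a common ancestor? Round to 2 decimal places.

P = 502/2888 ≈ 0.173823 and Q = 345/2888 ≈ 0.11946.
Under the Kimura two-parameter model, d = −½ ln(1 − 2P − Q) − ¼ ln(1 − 2Q).
1 − 2P − Q = 0.532894, giving −½ ln(0.532894) = 0.314716.
1 − 2Q = 0.76108, giving −¼ ln(0.76108) = 0.068254.
d = 0.314716 + 0.068254 = 0.382970.
Under a molecular clock d = 2μt, so t = d/(2μ) = 0.382970 / (2 × 0.024) = 7.98 Myr.

7.98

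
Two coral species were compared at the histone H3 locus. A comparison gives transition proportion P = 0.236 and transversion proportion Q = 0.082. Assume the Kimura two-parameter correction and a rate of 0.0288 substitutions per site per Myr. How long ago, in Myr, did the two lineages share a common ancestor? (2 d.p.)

7.79

Under the Kimura two-parameter model, d = −½ ln(1 − 2P − Q) − ¼ ln(1 − 2Q).
1 − 2P − Q = 0.446, giving −½ ln(0.446) = 0.403718.
1 − 2Q = 0.836, giving −¼ ln(0.836) = 0.044782.
d = 0.403718 + 0.044782 = 0.448500.
Under a molecular clock d = 2μt, so t = d/(2μ) = 0.448500 / (2 × 0.0288) = 7.79 Myr.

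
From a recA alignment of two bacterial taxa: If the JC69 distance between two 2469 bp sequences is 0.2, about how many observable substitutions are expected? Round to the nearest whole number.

Invert JC69: p = (3/4)(1 − e^(−4d/3)) = 0.75 × (1 − e^(-0.266667)) = 0.75 × (1 − 0.765928) = 0.175554.
Expected differing sites = pL ≈ 0.175554 × 2469 = 433.442826 ≈ 433.

433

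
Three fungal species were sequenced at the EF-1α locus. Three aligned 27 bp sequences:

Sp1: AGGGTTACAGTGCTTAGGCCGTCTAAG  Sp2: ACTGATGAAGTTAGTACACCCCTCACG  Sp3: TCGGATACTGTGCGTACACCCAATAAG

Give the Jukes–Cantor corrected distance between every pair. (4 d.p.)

Sp1–Sp2: 15/27 sites differ → p ≈ 0.555556, d = −0.75 ln(1 − 0.740741) = 1.012446 ≈ 1.0124.
Sp1–Sp3: 10/27 sites differ → p ≈ 0.37037, d = −0.75 ln(1 − 0.493827) = 0.510658 ≈ 0.5107.
Sp2–Sp3: 11/27 sites differ → p ≈ 0.407407, d = −0.75 ln(1 − 0.543209) = 0.587647 ≈ 0.5876.

d(Sp1,Sp2) = 1.0124, d(Sp1,Sp3) = 0.5107, d(Sp2,Sp3) = 0.5876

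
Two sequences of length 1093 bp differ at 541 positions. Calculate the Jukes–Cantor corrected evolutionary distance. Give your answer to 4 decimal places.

0.8090

p = 541/1093 ≈ 0.494968.
d = −(3/4) ln(1 − 4p/3) = −0.75 ln(1 − 0.659957) = −0.75 ln(0.340043)
  = −0.75 × (-1.078683) = 0.809012 substitutions/site.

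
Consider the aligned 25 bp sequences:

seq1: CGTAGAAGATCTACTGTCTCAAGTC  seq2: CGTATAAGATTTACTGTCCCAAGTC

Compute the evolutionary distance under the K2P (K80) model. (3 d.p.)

Of 25 sites, 2 differences are transitions and 1 are transversions, so P = 2/25 = 0.08 and Q = 1/25 = 0.04.
Under the Kimura two-parameter model, d = −½ ln(1 − 2P − Q) − ¼ ln(1 − 2Q).
1 − 2P − Q = 0.8, giving −½ ln(0.8) = 0.111572.
1 − 2Q = 0.92, giving −¼ ln(0.92) = 0.020845.
d = 0.111572 + 0.020845 = 0.132417.

0.132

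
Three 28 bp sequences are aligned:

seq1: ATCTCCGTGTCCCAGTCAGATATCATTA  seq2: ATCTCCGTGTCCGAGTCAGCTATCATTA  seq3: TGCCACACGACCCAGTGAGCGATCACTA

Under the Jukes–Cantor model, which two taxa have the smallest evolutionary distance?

seq1 and seq2

seq1–seq2: 2/28 differ, p = 0.071, d = 0.075.
seq1–seq3: 11/28 differ, p = 0.393, d = 0.556.
seq2–seq3: 11/28 differ, p = 0.393, d = 0.556.
The smallest distance is between seq1 and seq2.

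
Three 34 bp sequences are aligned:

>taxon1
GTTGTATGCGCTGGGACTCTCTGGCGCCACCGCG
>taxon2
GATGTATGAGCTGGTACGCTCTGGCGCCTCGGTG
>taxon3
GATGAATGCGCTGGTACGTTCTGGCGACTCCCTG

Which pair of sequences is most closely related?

taxon2 and taxon3

taxon1–taxon2: 7/34 differ, p = 0.206, d = 0.241.
taxon1–taxon3: 9/34 differ, p = 0.265, d = 0.326.
taxon2–taxon3: 6/34 differ, p = 0.176, d = 0.201.
The smallest distance is between taxon2 and taxon3.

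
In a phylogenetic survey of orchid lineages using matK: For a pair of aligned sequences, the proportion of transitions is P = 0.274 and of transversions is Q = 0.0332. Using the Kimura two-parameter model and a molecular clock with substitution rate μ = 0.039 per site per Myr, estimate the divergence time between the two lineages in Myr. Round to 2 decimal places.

5.80

Under the Kimura two-parameter model, d = −½ ln(1 − 2P − Q) − ¼ ln(1 − 2Q).
1 − 2P − Q = 0.4188, giving −½ ln(0.4188) = 0.435181.
1 − 2Q = 0.9336, giving −¼ ln(0.9336) = 0.017177.
d = 0.435181 + 0.017177 = 0.452358.
Under a molecular clock d = 2μt, so t = d/(2μ) = 0.452358 / (2 × 0.039) = 5.80 Myr.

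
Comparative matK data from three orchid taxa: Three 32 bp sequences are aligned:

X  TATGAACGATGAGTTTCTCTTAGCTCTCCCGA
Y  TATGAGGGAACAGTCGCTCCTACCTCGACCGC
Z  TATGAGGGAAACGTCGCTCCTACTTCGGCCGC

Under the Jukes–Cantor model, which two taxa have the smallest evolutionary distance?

Y and Z

X–Y: 11/32 differ, p = 0.344, d = 0.460.
X–Z: 13/32 differ, p = 0.406, d = 0.585.
Y–Z: 4/32 differ, p = 0.125, d = 0.137.
The smallest distance is between Y and Z.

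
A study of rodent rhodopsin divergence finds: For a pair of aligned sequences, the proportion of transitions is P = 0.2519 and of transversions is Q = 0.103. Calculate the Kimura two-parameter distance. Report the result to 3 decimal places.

Under the Kimura two-parameter model, d = −½ ln(1 − 2P − Q) − ¼ ln(1 − 2Q).
1 − 2P − Q = 0.3932, giving −½ ln(0.3932) = 0.466718.
1 − 2Q = 0.794, giving −¼ ln(0.794) = 0.057668.
d = 0.466718 + 0.057668 = 0.524386.

0.524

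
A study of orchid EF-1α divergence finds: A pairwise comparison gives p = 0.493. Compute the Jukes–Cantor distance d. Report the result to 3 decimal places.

d = −(3/4) ln(1 − 4p/3) = −0.75 ln(1 − 0.657333) = −0.75 ln(0.342667)
  = −0.75 × (-1.070996) = 0.803247 substitutions/site.

0.803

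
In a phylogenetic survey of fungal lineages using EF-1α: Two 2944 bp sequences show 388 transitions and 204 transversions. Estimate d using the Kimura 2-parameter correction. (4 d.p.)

P = 388/2944 ≈ 0.131793 and Q = 204/2944 ≈ 0.069293.
Under the Kimura two-parameter model, d = −½ ln(1 − 2P − Q) − ¼ ln(1 − 2Q).
1 − 2P − Q = 0.667121, giving −½ ln(0.667121) = 0.202392.
1 − 2Q = 0.861414, giving −¼ ln(0.861414) = 0.037295.
d = 0.202392 + 0.037295 = 0.239687.

0.2397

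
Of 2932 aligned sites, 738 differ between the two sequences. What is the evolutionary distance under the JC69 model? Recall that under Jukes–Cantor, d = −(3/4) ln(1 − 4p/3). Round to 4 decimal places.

p = 738/2932 ≈ 0.251705.
d = −(3/4) ln(1 − 4p/3) = −0.75 ln(1 − 0.335607) = −0.75 ln(0.664393)
  = −0.75 × (-0.408881) = 0.306661 substitutions/site.

0.3067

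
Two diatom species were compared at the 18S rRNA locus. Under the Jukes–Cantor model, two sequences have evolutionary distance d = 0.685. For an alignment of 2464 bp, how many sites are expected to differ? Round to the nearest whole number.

1107

Invert JC69: p = (3/4)(1 − e^(−4d/3)) = 0.75 × (1 − e^(-0.913333)) = 0.75 × (1 − 0.401185) = 0.449111.
Expected differing sites = pL ≈ 0.449111 × 2464 = 1106.609504 ≈ 1107.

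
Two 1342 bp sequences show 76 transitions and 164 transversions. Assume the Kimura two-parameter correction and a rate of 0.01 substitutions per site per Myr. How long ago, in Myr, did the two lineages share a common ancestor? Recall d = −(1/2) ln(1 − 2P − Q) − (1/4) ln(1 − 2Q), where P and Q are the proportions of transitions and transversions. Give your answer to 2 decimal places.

P = 76/1342 ≈ 0.056632 and Q = 164/1342 ≈ 0.122206.
Under the Kimura two-parameter model, d = −½ ln(1 − 2P − Q) − ¼ ln(1 − 2Q).
1 − 2P − Q = 0.76453, giving −½ ln(0.76453) = 0.134247.
1 − 2Q = 0.755588, giving −¼ ln(0.755588) = 0.070065.
d = 0.134247 + 0.070065 = 0.204312.
Under a molecular clock d = 2μt, so t = d/(2μ) = 0.204312 / (2 × 0.01) = 10.22 Myr.

10.22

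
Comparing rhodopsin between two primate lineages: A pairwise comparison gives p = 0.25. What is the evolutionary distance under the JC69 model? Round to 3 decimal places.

0.304

d = −(3/4) ln(1 − 4p/3) = −0.75 ln(1 − 0.333333) = −0.75 ln(0.666667)
  = −0.75 × (-0.405465) = 0.304099 substitutions/site.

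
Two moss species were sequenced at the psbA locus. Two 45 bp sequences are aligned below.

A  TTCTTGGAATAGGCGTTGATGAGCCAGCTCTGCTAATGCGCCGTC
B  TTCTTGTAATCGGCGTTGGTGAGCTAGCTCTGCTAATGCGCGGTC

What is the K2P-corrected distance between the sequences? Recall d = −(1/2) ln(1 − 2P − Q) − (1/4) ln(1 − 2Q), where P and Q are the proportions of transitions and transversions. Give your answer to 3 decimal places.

Of 45 sites, 2 differences are transitions and 3 are transversions, so P = 2/45 ≈ 0.044444 and Q = 3/45 ≈ 0.066667.
Under the Kimura two-parameter model, d = −½ ln(1 − 2P − Q) − ¼ ln(1 − 2Q).
1 − 2P − Q = 0.844445, giving −½ ln(0.844445) = 0.084538.
1 − 2Q = 0.866666, giving −¼ ln(0.866666) = 0.035775.
d = 0.084538 + 0.035775 = 0.120313.

0.120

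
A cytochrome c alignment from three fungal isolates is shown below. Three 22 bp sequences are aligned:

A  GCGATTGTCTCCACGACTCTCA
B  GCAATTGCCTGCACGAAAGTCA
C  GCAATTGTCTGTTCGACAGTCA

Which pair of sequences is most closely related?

A–B: 6/22 differ, p = 0.273, d = 0.339.
A–C: 6/22 differ, p = 0.273, d = 0.339.
B–C: 4/22 differ, p = 0.182, d = 0.208.
The smallest distance is between B and C.

B and C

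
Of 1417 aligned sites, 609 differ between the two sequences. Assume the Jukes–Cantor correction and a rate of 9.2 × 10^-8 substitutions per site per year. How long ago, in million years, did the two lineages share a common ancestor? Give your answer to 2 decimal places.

p = 609/1417 ≈ 0.429781.
d = −(3/4) ln(1 − 4p/3) = −0.75 ln(1 − 0.573041) = −0.75 ln(0.426959)
  = −0.75 × (-0.851067) = 0.638300 substitutions/site.
Under a molecular clock d = 2μt, so t = d/(2μ) = 0.638300 / (2 × 9.2 × 10^-8) = 3.47 million years.

3.47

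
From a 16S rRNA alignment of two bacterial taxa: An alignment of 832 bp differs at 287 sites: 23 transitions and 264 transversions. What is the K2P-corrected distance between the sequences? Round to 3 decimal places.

P = 23/832 ≈ 0.027644 and Q = 264/832 ≈ 0.317308.
Under the Kimura two-parameter model, d = −½ ln(1 − 2P − Q) − ¼ ln(1 − 2Q).
1 − 2P − Q = 0.627404, giving −½ ln(0.627404) = 0.233082.
1 − 2Q = 0.365384, giving −¼ ln(0.365384) = 0.251702.
d = 0.233082 + 0.251702 = 0.484784.

0.485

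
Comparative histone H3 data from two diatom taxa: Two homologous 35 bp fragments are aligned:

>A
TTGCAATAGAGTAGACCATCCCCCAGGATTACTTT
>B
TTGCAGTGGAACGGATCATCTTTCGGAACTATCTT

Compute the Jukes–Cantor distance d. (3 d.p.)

0.572

The sequences differ at 14 of 35 sites, so p = 14/35 = 0.4.
d = −(3/4) ln(1 − 4p/3) = −0.75 ln(1 − 0.533333) = −0.75 ln(0.466667)
  = −0.75 × (-0.762139) = 0.571604 substitutions/site.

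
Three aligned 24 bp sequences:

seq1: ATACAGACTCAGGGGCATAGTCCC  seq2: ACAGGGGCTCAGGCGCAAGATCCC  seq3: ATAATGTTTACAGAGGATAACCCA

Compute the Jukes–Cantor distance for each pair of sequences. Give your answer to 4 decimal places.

seq1–seq2: 8/24 sites differ → p ≈ 0.333333, d = −0.75 ln(1 − 0.444444) = 0.440839 ≈ 0.4408.
seq1–seq3: 12/24 sites differ → p = 0.5, d = −0.75 ln(1 − 0.666667) = 0.823960 ≈ 0.8240.
seq2–seq3: 14/24 sites differ → p ≈ 0.583333, d = −0.75 ln(1 − 0.777777) = 1.128055 ≈ 1.1281.

d(seq1,seq2) = 0.4408, d(seq1,seq3) = 0.8240, d(seq2,seq3) = 1.1281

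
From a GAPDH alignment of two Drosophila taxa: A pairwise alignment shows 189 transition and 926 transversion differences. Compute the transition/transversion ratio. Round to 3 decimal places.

R = 189/926 = 0.204103… ≈ 0.204 (to 3 d.p.).

0.204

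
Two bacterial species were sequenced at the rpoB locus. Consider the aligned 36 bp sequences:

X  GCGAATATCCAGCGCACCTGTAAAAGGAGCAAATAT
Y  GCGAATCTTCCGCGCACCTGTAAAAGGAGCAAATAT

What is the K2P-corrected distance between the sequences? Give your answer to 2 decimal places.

0.09

Of 36 sites, 1 differences are transitions and 2 are transversions, so P = 1/36 ≈ 0.027778 and Q = 2/36 ≈ 0.055556.
Under the Kimura two-parameter model, d = −½ ln(1 − 2P − Q) − ¼ ln(1 − 2Q).
1 − 2P − Q = 0.888888, giving −½ ln(0.888888) = 0.058892.
1 − 2Q = 0.888888, giving −¼ ln(0.888888) = 0.029446.
d = 0.058892 + 0.029446 = 0.088338.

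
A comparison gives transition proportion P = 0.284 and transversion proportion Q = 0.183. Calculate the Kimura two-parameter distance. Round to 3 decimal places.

Under the Kimura two-parameter model, d = −½ ln(1 − 2P − Q) − ¼ ln(1 − 2Q).
1 − 2P − Q = 0.249, giving −½ ln(0.249) = 0.695151.
1 − 2Q = 0.634, giving −¼ ln(0.634) = 0.113927.
d = 0.695151 + 0.113927 = 0.809078.

0.809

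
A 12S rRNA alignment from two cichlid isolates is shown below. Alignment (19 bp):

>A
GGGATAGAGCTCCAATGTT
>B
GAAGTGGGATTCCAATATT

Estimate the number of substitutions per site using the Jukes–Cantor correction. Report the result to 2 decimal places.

The sequences differ at 8 of 19 sites (2, 3, 4, 6, 8, 9, 10, 17), so p = 8/19 ≈ 0.421053.
d = −(3/4) ln(1 − 4p/3) = −0.75 ln(1 − 0.561404) = −0.75 ln(0.438596)
  = −0.75 × (-0.824177) = 0.618133 substitutions/site.

0.62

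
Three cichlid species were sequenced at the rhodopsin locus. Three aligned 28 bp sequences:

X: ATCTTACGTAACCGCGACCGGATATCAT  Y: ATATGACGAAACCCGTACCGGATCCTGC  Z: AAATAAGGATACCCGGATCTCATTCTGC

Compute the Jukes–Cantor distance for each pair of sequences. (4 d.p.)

X–Y: 11/28 sites differ → p ≈ 0.392857, d = −0.75 ln(1 − 0.523809) = 0.556452 ≈ 0.5565.
X–Z: 16/28 sites differ → p ≈ 0.571429, d = −0.75 ln(1 − 0.761905) = 1.076314 ≈ 1.0763.
Y–Z: 9/28 sites differ → p ≈ 0.321429, d = −0.75 ln(1 − 0.428572) = 0.419713 ≈ 0.4197.

d(X,Y) = 0.5565, d(X,Z) = 1.0763, d(Y,Z) = 0.4197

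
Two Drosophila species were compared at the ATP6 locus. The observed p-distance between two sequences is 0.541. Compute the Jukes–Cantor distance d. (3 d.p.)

d = −(3/4) ln(1 − 4p/3) = −0.75 ln(1 − 0.721333) = −0.75 ln(0.278667)
  = −0.75 × (-1.277738) = 0.958304 substitutions/site.

0.958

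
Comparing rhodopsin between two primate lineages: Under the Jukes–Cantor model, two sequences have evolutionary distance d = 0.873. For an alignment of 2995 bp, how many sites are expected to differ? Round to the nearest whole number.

Invert JC69: p = (3/4)(1 − e^(−4d/3)) = 0.75 × (1 − e^(-1.164)) = 0.75 × (1 − 0.312235) = 0.515824.
Expected differing sites = pL ≈ 0.515824 × 2995 = 1544.89288 ≈ 1545.

1545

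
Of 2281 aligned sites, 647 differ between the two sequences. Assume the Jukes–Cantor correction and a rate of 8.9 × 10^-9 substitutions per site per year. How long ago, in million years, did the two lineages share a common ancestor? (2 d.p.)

p = 647/2281 ≈ 0.283648.
d = −(3/4) ln(1 − 4p/3) = −0.75 ln(1 − 0.378197) = −0.75 ln(0.621803)
  = −0.75 × (-0.475132) = 0.356349 substitutions/site.
Under a molecular clock d = 2μt, so t = d/(2μ) = 0.356349 / (2 × 8.9 × 10^-9) = 20.02 million years.

20.02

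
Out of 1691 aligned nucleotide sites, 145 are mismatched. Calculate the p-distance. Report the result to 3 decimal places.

p = 145/1691 = 0.085748… ≈ 0.086 (to 3 d.p.).

0.086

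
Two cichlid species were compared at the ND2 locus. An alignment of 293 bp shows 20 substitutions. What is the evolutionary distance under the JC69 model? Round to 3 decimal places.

p = 20/293 ≈ 0.068259.
d = −(3/4) ln(1 − 4p/3) = −0.75 ln(1 − 0.091012) = −0.75 ln(0.908988)
  = −0.75 × (-0.095423) = 0.071567 substitutions/site.

0.072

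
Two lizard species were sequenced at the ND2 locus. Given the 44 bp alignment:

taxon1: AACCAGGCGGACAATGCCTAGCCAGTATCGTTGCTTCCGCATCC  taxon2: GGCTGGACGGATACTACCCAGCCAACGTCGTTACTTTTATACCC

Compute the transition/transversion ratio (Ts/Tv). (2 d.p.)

17.00

Transitions are A↔G and C↔T; transversions are all other mismatches.
Transitions: 17. Transversions: 1.
R = 17/1 = 17.00.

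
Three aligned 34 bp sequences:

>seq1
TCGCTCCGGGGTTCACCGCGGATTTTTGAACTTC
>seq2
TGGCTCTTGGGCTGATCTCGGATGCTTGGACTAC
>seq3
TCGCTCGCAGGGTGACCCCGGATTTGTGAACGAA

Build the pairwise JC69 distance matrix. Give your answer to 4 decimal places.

seq1–seq2: 11/34 sites differ → p ≈ 0.323529, d = −0.75 ln(1 − 0.431372) = 0.423397 ≈ 0.4234.
seq1–seq3: 10/34 sites differ → p ≈ 0.294118, d = −0.75 ln(1 − 0.392157) = 0.373379 ≈ 0.3734.
seq2–seq3: 13/34 sites differ → p ≈ 0.382353, d = −0.75 ln(1 − 0.509804) = 0.534712 ≈ 0.5347.

d(seq1,seq2) = 0.4234, d(seq1,seq3) = 0.3734, d(seq2,seq3) = 0.5347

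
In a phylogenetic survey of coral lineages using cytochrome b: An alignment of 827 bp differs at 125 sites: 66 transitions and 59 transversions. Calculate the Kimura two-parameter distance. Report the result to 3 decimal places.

P = 66/827 ≈ 0.079807 and Q = 59/827 ≈ 0.071342.
Under the Kimura two-parameter model, d = −½ ln(1 − 2P − Q) − ¼ ln(1 − 2Q).
1 − 2P − Q = 0.769044, giving −½ ln(0.769044) = 0.131304.
1 − 2Q = 0.857316, giving −¼ ln(0.857316) = 0.038487.
d = 0.131304 + 0.038487 = 0.169791.

0.170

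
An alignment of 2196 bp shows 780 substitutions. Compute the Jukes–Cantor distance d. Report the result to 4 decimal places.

p = 780/2196 ≈ 0.355191.
d = −(3/4) ln(1 − 4p/3) = −0.75 ln(1 − 0.473588) = −0.75 ln(0.526412)
  = −0.75 × (-0.641671) = 0.481253 substitutions/site.

0.4813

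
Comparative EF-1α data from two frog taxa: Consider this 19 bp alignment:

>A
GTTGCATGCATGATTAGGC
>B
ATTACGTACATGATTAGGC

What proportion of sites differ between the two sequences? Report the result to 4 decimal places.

The sequences differ at 4 of 19 positions (sites 1, 4, 6, 8).
p = 4/19 = 0.210526… ≈ 0.2105 (to 4 d.p.).

0.2105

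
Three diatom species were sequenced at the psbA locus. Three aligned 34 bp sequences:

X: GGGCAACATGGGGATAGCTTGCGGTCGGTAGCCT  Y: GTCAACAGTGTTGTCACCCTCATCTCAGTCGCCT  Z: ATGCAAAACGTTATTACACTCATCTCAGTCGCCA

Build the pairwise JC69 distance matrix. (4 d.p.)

X–Y: 18/34 sites differ → p ≈ 0.529412, d = −0.75 ln(1 − 0.705883) = 0.917833 ≈ 0.9178.
X–Z: 18/34 sites differ → p ≈ 0.529412, d = −0.75 ln(1 − 0.705883) = 0.917833 ≈ 0.9178.
Y–Z: 10/34 sites differ → p ≈ 0.294118, d = −0.75 ln(1 − 0.392157) = 0.373379 ≈ 0.3734.

d(X,Y) = 0.9178, d(X,Z) = 0.9178, d(Y,Z) = 0.3734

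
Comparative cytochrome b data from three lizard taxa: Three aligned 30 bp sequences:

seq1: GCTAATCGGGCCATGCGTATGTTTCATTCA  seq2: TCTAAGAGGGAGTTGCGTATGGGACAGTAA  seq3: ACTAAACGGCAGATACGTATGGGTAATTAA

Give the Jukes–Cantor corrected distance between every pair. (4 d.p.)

d(seq1,seq2) = 0.5034, d(seq1,seq3) = 0.4408, d(seq2,seq3) = 0.3831

seq1–seq2: 11/30 sites differ → p ≈ 0.366667, d = −0.75 ln(1 − 0.488889) = 0.503376 ≈ 0.5034.
seq1–seq3: 10/30 sites differ → p ≈ 0.333333, d = −0.75 ln(1 − 0.444444) = 0.440839 ≈ 0.4408.
seq2–seq3: 9/30 sites differ → p = 0.3, d = −0.75 ln(1 − 0.4) = 0.383119 ≈ 0.3831.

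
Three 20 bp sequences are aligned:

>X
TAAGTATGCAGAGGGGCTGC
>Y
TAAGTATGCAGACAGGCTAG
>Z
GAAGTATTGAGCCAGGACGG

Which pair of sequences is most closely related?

X–Y: 4/20 differ, p = 0.200, d = 0.233.
X–Z: 9/20 differ, p = 0.450, d = 0.687.
Y–Z: 7/20 differ, p = 0.350, d = 0.471.
The smallest distance is between X and Y.

X and Y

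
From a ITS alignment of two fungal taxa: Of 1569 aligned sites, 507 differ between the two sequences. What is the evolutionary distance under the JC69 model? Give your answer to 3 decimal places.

0.423

p = 507/1569 ≈ 0.323136.
d = −(3/4) ln(1 − 4p/3) = −0.75 ln(1 − 0.430848) = −0.75 ln(0.569152)
  = −0.75 × (-0.563608) = 0.422706 substitutions/site.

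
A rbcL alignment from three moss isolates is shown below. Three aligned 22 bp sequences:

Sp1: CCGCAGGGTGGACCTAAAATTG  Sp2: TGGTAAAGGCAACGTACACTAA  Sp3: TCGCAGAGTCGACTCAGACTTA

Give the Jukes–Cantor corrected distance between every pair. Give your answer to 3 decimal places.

Sp1–Sp2: 13/22 sites differ → p ≈ 0.590909, d = −0.75 ln(1 − 0.787879) = 1.162949 ≈ 1.163.
Sp1–Sp3: 8/22 sites differ → p ≈ 0.363636, d = −0.75 ln(1 − 0.484848) = 0.497470 ≈ 0.497.
Sp2–Sp3: 9/22 sites differ → p ≈ 0.409091, d = −0.75 ln(1 − 0.545455) = 0.591344 ≈ 0.591.

d(Sp1,Sp2) = 1.163, d(Sp1,Sp3) = 0.497, d(Sp2,Sp3) = 0.591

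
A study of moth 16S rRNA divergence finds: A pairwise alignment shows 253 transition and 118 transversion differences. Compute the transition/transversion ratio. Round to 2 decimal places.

R = 253/118 = 2.144067… ≈ 2.14 (to 2 d.p.).

2.14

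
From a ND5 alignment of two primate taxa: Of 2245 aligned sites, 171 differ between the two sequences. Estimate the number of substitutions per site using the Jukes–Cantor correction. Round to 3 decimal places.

p = 171/2245 ≈ 0.076169.
d = −(3/4) ln(1 − 4p/3) = −0.75 ln(1 − 0.101559) = −0.75 ln(0.898441)
  = −0.75 × (-0.107094) = 0.080321 substitutions/site.

0.080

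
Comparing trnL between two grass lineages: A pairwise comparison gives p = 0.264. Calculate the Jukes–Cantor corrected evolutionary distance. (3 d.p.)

0.325

d = −(3/4) ln(1 − 4p/3) = −0.75 ln(1 − 0.352) = −0.75 ln(0.648)
  = −0.75 × (-0.433865) = 0.325399 substitutions/site.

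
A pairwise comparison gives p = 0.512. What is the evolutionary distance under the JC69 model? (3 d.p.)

0.861

d = −(3/4) ln(1 − 4p/3) = −0.75 ln(1 − 0.682667) = −0.75 ln(0.317333)
  = −0.75 × (-1.147804) = 0.860853 substitutions/site.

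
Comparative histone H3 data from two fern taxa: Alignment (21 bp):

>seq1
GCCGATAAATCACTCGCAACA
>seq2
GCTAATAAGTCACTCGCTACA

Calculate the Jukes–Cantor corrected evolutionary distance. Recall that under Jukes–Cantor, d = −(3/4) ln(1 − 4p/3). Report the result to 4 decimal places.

The sequences differ at 4 of 21 sites (3, 4, 9, 18), so p = 4/21 ≈ 0.190476.
d = −(3/4) ln(1 − 4p/3) = −0.75 ln(1 − 0.253968) = −0.75 ln(0.746032)
  = −0.75 × (-0.292987) = 0.219740 substitutions/site.

0.2197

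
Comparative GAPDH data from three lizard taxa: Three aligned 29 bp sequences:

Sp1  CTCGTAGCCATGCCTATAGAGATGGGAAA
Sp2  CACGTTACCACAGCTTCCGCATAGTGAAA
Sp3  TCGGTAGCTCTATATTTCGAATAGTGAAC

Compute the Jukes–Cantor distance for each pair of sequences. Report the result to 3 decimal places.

d(Sp1,Sp2) = 0.774, d(Sp1,Sp3) = 0.878, d(Sp2,Sp3) = 0.683

Sp1–Sp2: 14/29 sites differ → p ≈ 0.482759, d = −0.75 ln(1 − 0.643679) = 0.773942 ≈ 0.774.
Sp1–Sp3: 15/29 sites differ → p ≈ 0.517241, d = −0.75 ln(1 − 0.689655) = 0.877553 ≈ 0.878.
Sp2–Sp3: 13/29 sites differ → p ≈ 0.448276, d = −0.75 ln(1 − 0.597701) = 0.682920 ≈ 0.683.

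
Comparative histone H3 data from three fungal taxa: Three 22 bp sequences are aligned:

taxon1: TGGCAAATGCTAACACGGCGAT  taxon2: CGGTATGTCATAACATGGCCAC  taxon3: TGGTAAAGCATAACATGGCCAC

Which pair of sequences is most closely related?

taxon2 and taxon3

taxon1–taxon2: 9/22 differ, p = 0.409, d = 0.591.
taxon1–taxon3: 7/22 differ, p = 0.318, d = 0.414.
taxon2–taxon3: 4/22 differ, p = 0.182, d = 0.208.
The smallest distance is between taxon2 and taxon3.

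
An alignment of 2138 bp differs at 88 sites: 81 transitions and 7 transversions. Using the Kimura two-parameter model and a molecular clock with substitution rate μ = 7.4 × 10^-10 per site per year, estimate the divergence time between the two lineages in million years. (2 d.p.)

28.93

P = 81/2138 ≈ 0.037886 and Q = 7/2138 ≈ 0.003274.
Under the Kimura two-parameter model, d = −½ ln(1 − 2P − Q) − ¼ ln(1 − 2Q).
1 − 2P − Q = 0.920954, giving −½ ln(0.920954) = 0.041173.
1 − 2Q = 0.993452, giving −¼ ln(0.993452) = 0.001642.
d = 0.041173 + 0.001642 = 0.042815.
Under a molecular clock d = 2μt, so t = d/(2μ) = 0.042815 / (2 × 7.4 × 10^-10) = 28.93 million years.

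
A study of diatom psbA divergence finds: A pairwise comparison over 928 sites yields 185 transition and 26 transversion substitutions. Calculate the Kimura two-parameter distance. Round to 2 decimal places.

0.29

P = 185/928 ≈ 0.199353 and Q = 26/928 ≈ 0.028017.
Under the Kimura two-parameter model, d = −½ ln(1 − 2P − Q) − ¼ ln(1 − 2Q).
1 − 2P − Q = 0.573277, giving −½ ln(0.573277) = 0.278193.
1 − 2Q = 0.943966, giving −¼ ln(0.943966) = 0.014416.
d = 0.278193 + 0.014416 = 0.292609.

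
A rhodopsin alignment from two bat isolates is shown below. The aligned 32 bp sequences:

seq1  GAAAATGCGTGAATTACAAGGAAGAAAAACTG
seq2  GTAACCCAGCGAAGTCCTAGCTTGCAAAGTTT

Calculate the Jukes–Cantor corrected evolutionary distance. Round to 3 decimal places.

0.824

The sequences differ at 16 of 32 sites, so p = 16/32 = 0.5.
d = −(3/4) ln(1 − 4p/3) = −0.75 ln(1 − 0.666667) = −0.75 ln(0.333333)
  = −0.75 × (-1.098613) = 0.823960 substitutions/site.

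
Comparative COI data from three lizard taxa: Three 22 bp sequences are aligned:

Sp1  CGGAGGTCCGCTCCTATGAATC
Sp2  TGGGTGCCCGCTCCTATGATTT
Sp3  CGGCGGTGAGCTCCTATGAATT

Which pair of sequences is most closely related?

Sp1 and Sp3

Sp1–Sp2: 6/22 differ, p = 0.273, d = 0.339.
Sp1–Sp3: 4/22 differ, p = 0.182, d = 0.208.
Sp2–Sp3: 7/22 differ, p = 0.318, d = 0.414.
The smallest distance is between Sp1 and Sp3.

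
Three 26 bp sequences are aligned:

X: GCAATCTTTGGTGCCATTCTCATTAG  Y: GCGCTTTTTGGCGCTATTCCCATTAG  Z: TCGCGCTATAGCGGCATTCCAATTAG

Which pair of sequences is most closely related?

X–Y: 6/26 differ, p = 0.231, d = 0.276.
X–Z: 10/26 differ, p = 0.385, d = 0.539.
Y–Z: 8/26 differ, p = 0.308, d = 0.396.
The smallest distance is between X and Y.

X and Y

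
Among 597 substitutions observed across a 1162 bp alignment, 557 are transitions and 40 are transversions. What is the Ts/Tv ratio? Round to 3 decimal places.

R = 557/40 = 13.925.

13.925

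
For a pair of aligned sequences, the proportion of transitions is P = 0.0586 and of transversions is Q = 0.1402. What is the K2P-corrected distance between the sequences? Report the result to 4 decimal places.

0.2311

Under the Kimura two-parameter model, d = −½ ln(1 − 2P − Q) − ¼ ln(1 − 2Q).
1 − 2P − Q = 0.7426, giving −½ ln(0.7426) = 0.148799.
1 − 2Q = 0.7196, giving −¼ ln(0.7196) = 0.082265.
d = 0.148799 + 0.082265 = 0.231064.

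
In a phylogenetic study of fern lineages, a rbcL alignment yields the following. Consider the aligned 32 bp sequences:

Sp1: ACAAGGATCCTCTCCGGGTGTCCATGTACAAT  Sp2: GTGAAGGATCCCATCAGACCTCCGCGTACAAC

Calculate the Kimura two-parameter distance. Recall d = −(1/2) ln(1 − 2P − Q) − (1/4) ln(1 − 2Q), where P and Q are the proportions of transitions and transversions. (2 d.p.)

Of 32 sites, 14 differences are transitions and 3 are transversions, so P = 14/32 = 0.4375 and Q = 3/32 = 0.09375.
Under the Kimura two-parameter model, d = −½ ln(1 − 2P − Q) − ¼ ln(1 − 2Q).
1 − 2P − Q = 0.03125, giving −½ ln(0.03125) = 1.732868.
1 − 2Q = 0.8125, giving −¼ ln(0.8125) = 0.051910.
d = 1.732868 + 0.051910 = 1.784778.

1.78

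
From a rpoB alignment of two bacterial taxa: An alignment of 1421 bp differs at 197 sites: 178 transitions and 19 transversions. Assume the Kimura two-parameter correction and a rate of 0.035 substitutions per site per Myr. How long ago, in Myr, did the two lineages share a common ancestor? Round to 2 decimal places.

P = 178/1421 ≈ 0.125264 and Q = 19/1421 ≈ 0.013371.
Under the Kimura two-parameter model, d = −½ ln(1 − 2P − Q) − ¼ ln(1 − 2Q).
1 − 2P − Q = 0.736101, giving −½ ln(0.736101) = 0.153194.
1 − 2Q = 0.973258, giving −¼ ln(0.973258) = 0.006777.
d = 0.153194 + 0.006777 = 0.159971.
Under a molecular clock d = 2μt, so t = d/(2μ) = 0.159971 / (2 × 0.035) = 2.29 Myr.

2.29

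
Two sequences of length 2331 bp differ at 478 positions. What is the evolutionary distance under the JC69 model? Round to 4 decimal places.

0.2396

p = 478/2331 ≈ 0.205062.
d = −(3/4) ln(1 − 4p/3) = −0.75 ln(1 − 0.273416) = −0.75 ln(0.726584)
  = −0.75 × (-0.319401) = 0.239551 substitutions/site.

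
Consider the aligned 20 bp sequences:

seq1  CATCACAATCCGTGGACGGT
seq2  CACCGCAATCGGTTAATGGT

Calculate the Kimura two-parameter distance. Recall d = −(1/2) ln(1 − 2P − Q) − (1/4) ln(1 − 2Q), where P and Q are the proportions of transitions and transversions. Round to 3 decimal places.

0.402

Of 20 sites, 4 differences are transitions and 2 are transversions, so P = 4/20 = 0.2 and Q = 2/20 = 0.1.
Under the Kimura two-parameter model, d = −½ ln(1 − 2P − Q) − ¼ ln(1 − 2Q).
1 − 2P − Q = 0.5, giving −½ ln(0.5) = 0.346574.
1 − 2Q = 0.8, giving −¼ ln(0.8) = 0.055786.
d = 0.346574 + 0.055786 = 0.402360.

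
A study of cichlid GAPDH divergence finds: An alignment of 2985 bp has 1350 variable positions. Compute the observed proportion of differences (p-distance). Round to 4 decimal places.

0.4523

p = 1350/2985 = 0.452261… ≈ 0.4523 (to 4 d.p.).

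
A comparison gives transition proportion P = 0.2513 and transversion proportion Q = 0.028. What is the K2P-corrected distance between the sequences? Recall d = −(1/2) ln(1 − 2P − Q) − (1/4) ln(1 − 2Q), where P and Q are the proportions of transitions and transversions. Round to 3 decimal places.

0.393

Under the Kimura two-parameter model, d = −½ ln(1 − 2P − Q) − ¼ ln(1 − 2Q).
1 − 2P − Q = 0.4694, giving −½ ln(0.4694) = 0.378150.
1 − 2Q = 0.944, giving −¼ ln(0.944) = 0.014407.
d = 0.378150 + 0.014407 = 0.392557.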